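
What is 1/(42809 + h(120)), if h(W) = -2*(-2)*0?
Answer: 1/42809 ≈ 2.3360e-5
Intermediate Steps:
h(W) = 0 (h(W) = 4*0 = 0)
1/(42809 + h(120)) = 1/(42809 + 0) = 1/42809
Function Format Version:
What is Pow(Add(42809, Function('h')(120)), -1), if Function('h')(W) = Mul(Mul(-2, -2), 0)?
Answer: Rational(1, 42809) ≈ 2.3360e-5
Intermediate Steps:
Function('h')(W) = 0 (Function('h')(W) = Mul(4, 0) = 0)
Pow(Add(42809, Function('h')(120)), -1) = Pow(Add(42809, 0), -1) = Pow(42809, -1) = Rational(1, 42809)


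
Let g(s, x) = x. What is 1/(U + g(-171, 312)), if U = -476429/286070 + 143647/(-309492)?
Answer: 44268188220/13717402693961 ≈ 0.0032272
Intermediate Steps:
U = -94272030679/44268188220 (U = -476429*1/286070 + 143647*(-1/309492) = -476429/286070 - 143647/309492 = -94272030679/44268188220 ≈ -2.1296)
1/(U + g(-171, 312)) = 1/(-94272030679/44268188220 + 312) = 1/(13717402693961/44268188220) = 44268188220/13717402693961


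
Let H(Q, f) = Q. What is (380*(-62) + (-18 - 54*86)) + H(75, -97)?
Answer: -28147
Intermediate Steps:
(380*(-62) + (-18 - 54*86)) + H(75, -97) = (380*(-62) + (-18 - 54*86)) + 75 = (-23560 + (-18 - 4644)) + 75 = (-23560 - 4662) + 75 = -28222 + 75 = -28147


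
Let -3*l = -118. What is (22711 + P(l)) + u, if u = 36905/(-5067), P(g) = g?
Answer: 115239034/5067 ≈ 22743.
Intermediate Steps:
l = 118/3 (l = -⅓*(-118) = 118/3 ≈ 39.333)
u = -36905/5067 (u = 36905*(-1/5067) = -36905/5067 ≈ -7.2834)
(22711 + P(l)) + u = (22711 + 118/3) - 36905/5067 = 68251/3 - 36905/5067 = 115239034/5067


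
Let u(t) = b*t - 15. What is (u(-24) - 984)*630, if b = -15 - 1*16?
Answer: -160650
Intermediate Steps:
b = -31 (b = -15 - 16 = -31)
u(t) = -15 - 31*t (u(t) = -31*t - 15 = -15 - 31*t)
(u(-24) - 984)*630 = ((-15 - 31*(-24)) - 984)*630 = ((-15 + 744) - 984)*630 = (729 - 984)*630 = -255*630 = -160650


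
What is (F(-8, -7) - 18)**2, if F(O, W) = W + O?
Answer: 1089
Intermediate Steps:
F(O, W) = O + W
(F(-8, -7) - 18)**2 = ((-8 - 7) - 18)**2 = (-15 - 18)**2 = (-33)**2 = 1089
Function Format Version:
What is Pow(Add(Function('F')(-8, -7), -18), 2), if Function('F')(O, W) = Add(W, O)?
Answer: 1089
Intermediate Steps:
Function('F')(O, W) = Add(O, W)
Pow(Add(Function('F')(-8, -7), -18), 2) = Pow(Add(Add(-8, -7), -18), 2) = Pow(Add(-15, -18), 2) = Pow(-33, 2) = 1089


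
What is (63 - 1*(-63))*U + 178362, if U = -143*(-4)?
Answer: 250434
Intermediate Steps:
U = 572
(63 - 1*(-63))*U + 178362 = (63 - 1*(-63))*572 + 178362 = (63 + 63)*572 + 178362 = 126*572 + 178362 = 72072 + 178362 = 250434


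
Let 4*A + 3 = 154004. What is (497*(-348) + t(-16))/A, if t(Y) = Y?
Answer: -691888/154001 ≈ -4.4928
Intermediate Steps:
A = 154001/4 (A = -¾ + (¼)*154004 = -¾ + 38501 = 154001/4 ≈ 38500.)
(497*(-348) + t(-16))/A = (497*(-348) - 16)/(154001/4) = (-172956 - 16)*(4/154001) = -172972*4/154001 = -691888/154001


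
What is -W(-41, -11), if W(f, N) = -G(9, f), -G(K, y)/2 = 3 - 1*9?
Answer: 12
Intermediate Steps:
G(K, y) = 12 (G(K, y) = -2*(3 - 1*9) = -2*(3 - 9) = -2*(-6) = 12)
W(f, N) = -12 (W(f, N) = -1*12 = -12)
-W(-41, -11) = -1*(-12) = 12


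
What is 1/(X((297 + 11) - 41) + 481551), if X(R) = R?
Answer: 1/481818 ≈ 2.0755e-6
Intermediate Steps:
1/(X((297 + 11) - 41) + 481551) = 1/(((297 + 11) - 41) + 481551) = 1/((308 - 41) + 481551) = 1/(267 + 481551) = 1/481818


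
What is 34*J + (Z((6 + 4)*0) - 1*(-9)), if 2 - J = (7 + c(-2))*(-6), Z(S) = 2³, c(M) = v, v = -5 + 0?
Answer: 493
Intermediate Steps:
v = -5
c(M) = -5
Z(S) = 8
J = 14 (J = 2 - (7 - 5)*(-6) = 2 - 2*(-6) = 2 - 1*(-12) = 2 + 12 = 14)
34*J + (Z((6 + 4)*0) - 1*(-9)) = 34*14 + (8 - 1*(-9)) = 476 + (8 + 9) = 476 + 17 = 493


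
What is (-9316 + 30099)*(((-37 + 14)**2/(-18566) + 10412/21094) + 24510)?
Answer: 99748662754098099/195815602 ≈ 5.0940e+8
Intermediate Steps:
(-9316 + 30099)*(((-37 + 14)**2/(-18566) + 10412/21094) + 24510) = 20783*(((-23)**2*(-1/18566) + 10412*(1/21094)) + 24510) = 20783*((529*(-1/18566) + 5206/10547) + 24510) = 20783*((-529/18566 + 5206/10547) + 24510) = 20783*(91075233/195815602 + 24510) = 20783*(4799531480253/195815602) = 99748662754098099/195815602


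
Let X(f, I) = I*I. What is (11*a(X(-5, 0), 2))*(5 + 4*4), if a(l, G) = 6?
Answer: 1386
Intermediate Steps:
X(f, I) = I²
(11*a(X(-5, 0), 2))*(5 + 4*4) = (11*6)*(5 + 4*4) = 66*(5 + 16) = 66*21 = 1386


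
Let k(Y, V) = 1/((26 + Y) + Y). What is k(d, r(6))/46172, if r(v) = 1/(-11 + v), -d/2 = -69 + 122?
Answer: -1/8587992 ≈ -1.1644e-7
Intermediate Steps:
d = -106 (d = -2*(-69 + 122) = -2*53 = -106)
k(Y, V) = 1/(26 + 2*Y)
k(d, r(6))/46172 = (1/(2*(13 - 106)))/46172 = ((½)/(-93))*(1/46172) = ((½)*(-1/93))*(1/46172) = -1/186*1/46172 = -1/8587992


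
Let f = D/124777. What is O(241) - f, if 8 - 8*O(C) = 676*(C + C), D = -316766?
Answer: -5081600890/124777 ≈ -40725.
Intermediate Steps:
f = -316766/124777 ≈ -2.5387
O(C) = 1 - 169*C (O(C) = 1 - 169*(C + C)/2 = 1 - 169*2*C/2 = 1 - 169*C)
O(241) - f = (1 - 169*241) - 1*(-316766/124777) = (1 - 40729) + 316766/124777 = -40728 + 316766/124777 = -5081600890/124777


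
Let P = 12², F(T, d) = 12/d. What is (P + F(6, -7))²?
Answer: 992016/49 ≈ 20245.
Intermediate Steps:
P = 144
(P + F(6, -7))² = (144 + 12/(-7))² = (144 + 12*(-⅐))² = (144 - 12/7)² = (996/7)² = 992016/49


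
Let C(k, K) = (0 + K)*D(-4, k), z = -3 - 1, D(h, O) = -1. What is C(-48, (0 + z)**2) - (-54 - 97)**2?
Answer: -22817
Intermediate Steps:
z = -4
C(k, K) = -K (C(k, K) = (0 + K)*(-1) = K*(-1) = -K)
C(-48, (0 + z)**2) - (-54 - 97)**2 = -(0 - 4)**2 - (-54 - 97)**2 = -1*(-4)**2 - 1*(-151)**2 = -1*16 - 1*22801 = -16 - 22801 = -22817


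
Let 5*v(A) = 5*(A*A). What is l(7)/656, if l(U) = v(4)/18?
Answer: 1/738 ≈ 0.0013550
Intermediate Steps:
v(A) = A² (v(A) = (5*(A*A))/5 = (5*A²)/5 = A²)
l(U) = 8/9 (l(U) = 4²/18 = 16*(1/18) = 8/9)
l(7)/656 = (8/9)/656 = (8/9)*(1/656) = 1/738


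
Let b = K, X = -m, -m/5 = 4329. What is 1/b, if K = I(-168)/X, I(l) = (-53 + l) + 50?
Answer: -2405/19 ≈ -126.58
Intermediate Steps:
I(l) = -3 + l
m = -21645 (m = -5*4329 = -21645)
X = 21645 (X = -1*(-21645) = 21645)
K = -19/2405 (K = (-3 - 168)/21645 = -171*1/21645 = -19/2405 ≈ -0.0079002)
b = -19/2405 ≈ -0.0079002
1/b = 1/(-19/2405) = -2405/19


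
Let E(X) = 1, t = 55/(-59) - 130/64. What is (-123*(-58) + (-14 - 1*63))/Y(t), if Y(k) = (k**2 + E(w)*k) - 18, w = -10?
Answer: -25154987008/43421127 ≈ -579.33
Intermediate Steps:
t = -5595/1888 (t = 55*(-1/59) - 130*1/64 = -55/59 - 65/32 = -5595/1888 ≈ -2.9635)
Y(k) = -18 + k + k**2 (Y(k) = (k**2 + 1*k) - 18 = (k**2 + k) - 18 = (k + k**2) - 18 = -18 + k + k**2)
(-123*(-58) + (-14 - 1*63))/Y(t) = (-123*(-58) + (-14 - 1*63))/(-18 - 5595/1888 + (-5595/1888)**2) = (7134 + (-14 - 63))/(-18 - 5595/1888 + 31304025/3564544) = (7134 - 77)/(-43421127/3564544) = 7057*(-3564544/43421127) = -25154987008/43421127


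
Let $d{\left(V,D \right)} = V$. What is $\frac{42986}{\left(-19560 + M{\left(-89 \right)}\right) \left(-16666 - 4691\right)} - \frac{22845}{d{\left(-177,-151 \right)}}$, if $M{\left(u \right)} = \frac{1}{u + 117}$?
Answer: $\frac{12724436254531}{98587149111} \approx 129.07$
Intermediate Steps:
$M{\left(u \right)} = \frac{1}{117 + u}$
$\frac{42986}{\left(-19560 + M{\left(-89 \right)}\right) \left(-16666 - 4691\right)} - \frac{22845}{d{\left(-177,-151 \right)}} = \frac{42986}{\left(-19560 + \frac{1}{117 - 89}\right) \left(-16666 - 4691\right)} - \frac{22845}{-177} = \frac{42986}{\left(-19560 + \frac{1}{28}\right) \left(-21357\right)} - - \frac{7615}{59} = \frac{42986}{\left(-19560 + \frac{1}{28}\right) \left(-21357\right)} + \frac{7615}{59} = \frac{42986}{\left(- \frac{547679}{28}\right) \left(-21357\right)} + \frac{7615}{59} = \frac{42986}{\frac{1670968629}{4}} + \frac{7615}{59} = 42986 \cdot \frac{4}{1670968629} + \frac{7615}{59} = \frac{171944}{1670968629} + \frac{7615}{59} = \frac{12724436254531}{98587149111}$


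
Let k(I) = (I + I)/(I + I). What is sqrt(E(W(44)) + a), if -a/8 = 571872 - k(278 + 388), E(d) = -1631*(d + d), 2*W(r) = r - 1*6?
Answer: I*sqrt(4636946) ≈ 2153.4*I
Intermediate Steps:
W(r) = -3 + r/2 (W(r) = (r - 1*6)/2 = (r - 6)/2 = (-6 + r)/2 = -3 + r/2)
E(d) = -3262*d
k(I) = 1 (k(I) = (2*I)/((2*I)) = (2*I)*(1/(2*I)) = 1)
a = -4574968 (a = -8*(571872 - 1*1) = -8*(571872 - 1) = -8*571871 = -4574968)
sqrt(E(W(44)) + a) = sqrt(-3262*(-3 + (1/2)*44) - 4574968) = sqrt(-3262*(-3 + 22) - 4574968) = sqrt(-3262*19 - 4574968) = sqrt(-61978 - 4574968) = sqrt(-4636946) = I*sqrt(4636946)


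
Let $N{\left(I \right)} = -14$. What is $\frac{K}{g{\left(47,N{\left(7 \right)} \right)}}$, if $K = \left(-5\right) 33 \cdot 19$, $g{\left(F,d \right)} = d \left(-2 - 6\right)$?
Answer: $- \frac{3135}{112} \approx -27.991$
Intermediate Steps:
$g{\left(F,d \right)} = - 8 d$ ($g{\left(F,d \right)} = d \left(-8\right) = - 8 d$)
$K = -3135$ ($K = \left(-165\right) 19 = -3135$)
$\frac{K}{g{\left(47,N{\left(7 \right)} \right)}} = - \frac{3135}{\left(-8\right) \left(-14\right)} = - \frac{3135}{112}$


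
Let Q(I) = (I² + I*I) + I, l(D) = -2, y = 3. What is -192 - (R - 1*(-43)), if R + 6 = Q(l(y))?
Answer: -235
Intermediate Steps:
Q(I) = I + 2*I² (Q(I) = (I² + I²) + I = 2*I² + I = I + 2*I²)
R = 0 (R = -6 - 2*(1 + 2*(-2)) = -6 - 2*(1 - 4) = -6 - 2*(-3) = -6 + 6 = 0)
-192 - (R - 1*(-43)) = -192 - (0 - 1*(-43)) = -192 - (0 + 43) = -192 - 1*43 = -192 - 43 = -235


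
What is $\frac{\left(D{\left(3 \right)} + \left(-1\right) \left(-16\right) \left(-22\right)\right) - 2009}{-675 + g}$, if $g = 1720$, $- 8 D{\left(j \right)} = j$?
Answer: $- \frac{18891}{8360} \approx -2.2597$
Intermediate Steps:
$D{\left(j \right)} = - \frac{j}{8}$
$\frac{\left(D{\left(3 \right)} + \left(-1\right) \left(-16\right) \left(-22\right)\right) - 2009}{-675 + g} = \frac{\left(\left(- \frac{1}{8}\right) 3 + \left(-1\right) \left(-16\right) \left(-22\right)\right) - 2009}{-675 + 1720} = \frac{\left(- \frac{3}{8} + 16 \left(-22\right)\right) - 2009}{1045} = \left(\left(- \frac{3}{8} - 352\right) - 2009\right) \frac{1}{1045} = \left(- \frac{2819}{8} - 2009\right) \frac{1}{1045} = \left(- \frac{18891}{8}\right) \frac{1}{1045} = - \frac{18891}{8360}$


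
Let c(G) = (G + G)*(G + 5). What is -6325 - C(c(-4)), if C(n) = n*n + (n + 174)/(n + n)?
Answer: -51029/8 ≈ -6378.6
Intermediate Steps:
c(G) = 2*G*(5 + G) (c(G) = (2*G)*(5 + G) = 2*G*(5 + G))
C(n) = n**2 + (174 + n)/(2*n) (C(n) = n**2 + (174 + n)/((2*n)) = n**2 + (174 + n)*(1/(2*n)) = n**2 + (174 + n)/(2*n))
-6325 - C(c(-4)) = -6325 - (87 + (2*(-4)*(5 - 4))**3 + (2*(-4)*(5 - 4))/2)/(2*(-4)*(5 - 4)) = -6325 - (87 + (2*(-4)*1)**3 + (2*(-4)*1)/2)/(2*(-4)*1) = -6325 - (87 + (-8)**3 + (1/2)*(-8))/(-8) = -6325 - (-1)*(87 - 512 - 4)/8 = -6325 - (-1)*(-429)/8 = -6325 - 1*429/8 = -6325 - 429/8 = -51029/8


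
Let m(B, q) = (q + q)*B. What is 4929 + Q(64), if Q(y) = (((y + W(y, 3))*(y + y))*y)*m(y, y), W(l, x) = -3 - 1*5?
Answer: 3758101313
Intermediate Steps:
m(B, q) = 2*B*q (m(B, q) = (2*q)*B = 2*B*q)
W(l, x) = -8 (W(l, x) = -3 - 5 = -8)
Q(y) = 4*y**4*(-8 + y) (Q(y) = (((y - 8)*(y + y))*y)*(2*y*y) = (((-8 + y)*(2*y))*y)*(2*y**2) = ((2*y*(-8 + y))*y)*(2*y**2) = (2*y**2*(-8 + y))*(2*y**2) = 4*y**4*(-8 + y))
4929 + Q(64) = 4929 + 4*64**4*(-8 + 64) = 4929 + 4*16777216*56 = 4929 + 3758096384 = 3758101313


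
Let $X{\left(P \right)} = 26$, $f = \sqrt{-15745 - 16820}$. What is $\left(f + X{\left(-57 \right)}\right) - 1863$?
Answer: $-1837 + i \sqrt{32565} \approx -1837.0 + 180.46 i$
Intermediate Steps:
$f = i \sqrt{32565}$ ($f = \sqrt{-32565} = i \sqrt{32565} \approx 180.46 i$)
$\left(f + X{\left(-57 \right)}\right) - 1863 = \left(i \sqrt{32565} + 26\right) - 1863 = \left(26 + i \sqrt{32565}\right) - 1863 = -1837 + i \sqrt{32565}$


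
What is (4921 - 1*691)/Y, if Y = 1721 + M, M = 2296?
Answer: 1410/1339 ≈ 1.0530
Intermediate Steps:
Y = 4017 (Y = 1721 + 2296 = 4017)
(4921 - 1*691)/Y = (4921 - 1*691)/4017 = (4921 - 691)*(1/4017) = 4230*(1/4017) = 1410/1339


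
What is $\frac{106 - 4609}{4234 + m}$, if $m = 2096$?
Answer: $- \frac{1501}{2110} \approx -0.71137$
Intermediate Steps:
$\frac{106 - 4609}{4234 + m} = \frac{106 - 4609}{4234 + 2096} = - \frac{4503}{6330} = \left(-4503\right) \frac{1}{6330} = - \frac{1501}{2110}$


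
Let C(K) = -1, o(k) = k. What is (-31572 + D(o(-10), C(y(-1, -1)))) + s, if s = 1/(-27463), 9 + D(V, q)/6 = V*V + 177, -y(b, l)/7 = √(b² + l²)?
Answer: -822901333/27463 ≈ -29964.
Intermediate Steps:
y(b, l) = -7*√(b² + l²)
D(V, q) = 1008 + 6*V² (D(V, q) = -54 + 6*(V*V + 177) = -54 + 6*(V² + 177) = -54 + 6*(177 + V²) = -54 + (1062 + 6*V²) = 1008 + 6*V²)
s = -1/27463 ≈ -3.6413e-5
(-31572 + D(o(-10), C(y(-1, -1)))) + s = (-31572 + (1008 + 6*(-10)²)) - 1/27463 = (-31572 + (1008 + 6*100)) - 1/27463 = (-31572 + (1008 + 600)) - 1/27463 = (-31572 + 1608) - 1/27463 = -29964 - 1/27463 = -822901333/27463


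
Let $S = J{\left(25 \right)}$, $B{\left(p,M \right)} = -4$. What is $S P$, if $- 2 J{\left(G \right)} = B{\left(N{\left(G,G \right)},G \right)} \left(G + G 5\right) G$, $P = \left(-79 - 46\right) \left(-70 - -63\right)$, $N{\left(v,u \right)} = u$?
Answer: $6562500$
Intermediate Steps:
$P = 875$ ($P = - 125 \left(-70 + 63\right) = \left(-125\right) \left(-7\right) = 875$)
$J{\left(G \right)} = 12 G^{2}$ ($J{\left(G \right)} = - \frac{- 4 \left(G + G 5\right) G}{2} = - \frac{- 4 \left(G + 5 G\right) G}{2} = - \frac{- 4 \cdot 6 G G}{2} = - \frac{- 24 G G}{2} = - \frac{\left(-24\right) G^{2}}{2} = 12 G^{2}$)
$S = 7500$ ($S = 12 \cdot 25^{2} = 12 \cdot 625 = 7500$)
$S P = 7500 \cdot 875 = 6562500$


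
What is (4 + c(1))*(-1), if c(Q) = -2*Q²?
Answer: -2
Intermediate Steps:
(4 + c(1))*(-1) = (4 - 2*1²)*(-1) = (4 - 2*1)*(-1) = (4 - 2)*(-1) = 2*(-1) = -2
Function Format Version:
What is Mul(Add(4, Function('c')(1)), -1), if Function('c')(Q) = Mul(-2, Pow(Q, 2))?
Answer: -2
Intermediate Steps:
Mul(Add(4, Function('c')(1)), -1) = Mul(Add(4, Mul(-2, Pow(1, 2))), -1) = Mul(Add(4, Mul(-2, 1)), -1) = Mul(Add(4, -2), -1) = Mul(2, -1) = -2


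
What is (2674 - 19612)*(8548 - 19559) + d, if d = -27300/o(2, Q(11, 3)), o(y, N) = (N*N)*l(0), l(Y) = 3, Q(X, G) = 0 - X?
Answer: 22567013378/121 ≈ 1.8650e+8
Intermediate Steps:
Q(X, G) = -X
o(y, N) = 3*N**2 (o(y, N) = (N*N)*3 = N**2*3 = 3*N**2)
d = -9100/121 (d = -27300/(3*(-1*11)**2) = -27300/(3*(-11)**2) = -27300/(3*121) = -27300/363 = -27300*1/363 = -9100/121 ≈ -75.207)
(2674 - 19612)*(8548 - 19559) + d = (2674 - 19612)*(8548 - 19559) - 9100/121 = -16938*(-11011) - 9100/121 = 186504318 - 9100/121 = 22567013378/121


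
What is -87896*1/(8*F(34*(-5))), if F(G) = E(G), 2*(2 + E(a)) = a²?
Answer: -10987/14448 ≈ -0.76045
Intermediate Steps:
E(a) = -2 + a²/2
F(G) = -2 + G²/2
-87896*1/(8*F(34*(-5))) = -87896*1/(8*(-2 + (34*(-5))²/2)) = -87896*1/(8*(-2 + (½)*(-170)²)) = -87896*1/(8*(-2 + (½)*28900)) = -87896*1/(8*(-2 + 14450)) = -87896/(8*14448) = -87896/115584 = -87896*1/115584 = -10987/14448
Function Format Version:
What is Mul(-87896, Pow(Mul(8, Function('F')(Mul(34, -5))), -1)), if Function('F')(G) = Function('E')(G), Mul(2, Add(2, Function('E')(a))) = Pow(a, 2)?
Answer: Rational(-10987, 14448) ≈ -0.76045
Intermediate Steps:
Function('E')(a) = Add(-2, Mul(Rational(1, 2), Pow(a, 2)))
Function('F')(G) = Add(-2, Mul(Rational(1, 2), Pow(G, 2)))
Mul(-87896, Pow(Mul(8, Function('F')(Mul(34, -5))), -1)) = Mul(-87896, Pow(Mul(8, Add(-2, Mul(Rational(1, 2), Pow(Mul(34, -5), 2)))), -1)) = Mul(-87896, Pow(Mul(8, Add(-2, Mul(Rational(1, 2), Pow(-170, 2)))), -1)) = Mul(-87896, Pow(Mul(8, Add(-2, Mul(Rational(1, 2), 28900))), -1)) = Mul(-87896, Pow(Mul(8, Add(-2, 14450)), -1)) = Mul(-87896, Pow(Mul(8, 14448), -1)) = Mul(-87896, Pow(115584, -1)) = Mul(-87896, Rational(1, 115584)) = Rational(-10987, 14448)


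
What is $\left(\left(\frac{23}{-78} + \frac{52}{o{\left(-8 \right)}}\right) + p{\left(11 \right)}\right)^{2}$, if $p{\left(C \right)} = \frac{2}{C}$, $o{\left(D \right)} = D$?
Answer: $\frac{8048569}{184041} \approx 43.732$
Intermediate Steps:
$\left(\left(\frac{23}{-78} + \frac{52}{o{\left(-8 \right)}}\right) + p{\left(11 \right)}\right)^{2} = \left(\left(\frac{23}{-78} + \frac{52}{-8}\right) + \frac{2}{11}\right)^{2} = \left(\left(23 \left(- \frac{1}{78}\right) + 52 \left(- \frac{1}{8}\right)\right) + 2 \cdot \frac{1}{11}\right)^{2} = \left(\left(- \frac{23}{78} - \frac{13}{2}\right) + \frac{2}{11}\right)^{2} = \left(- \frac{265}{39} + \frac{2}{11}\right)^{2} = \left(- \frac{2837}{429}\right)^{2} = \frac{8048569}{184041}$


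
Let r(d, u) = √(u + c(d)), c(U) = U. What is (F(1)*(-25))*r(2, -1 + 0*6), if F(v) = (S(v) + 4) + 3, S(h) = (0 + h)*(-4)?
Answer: -75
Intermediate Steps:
S(h) = -4*h (S(h) = h*(-4) = -4*h)
r(d, u) = √(d + u) (r(d, u) = √(u + d) = √(d + u))
F(v) = 7 - 4*v (F(v) = (-4*v + 4) + 3 = (4 - 4*v) + 3 = 7 - 4*v)
(F(1)*(-25))*r(2, -1 + 0*6) = ((7 - 4*1)*(-25))*√(2 + (-1 + 0*6)) = ((7 - 4)*(-25))*√(2 + (-1 + 0)) = (3*(-25))*√(2 - 1) = -75*√1 = -75*1 = -75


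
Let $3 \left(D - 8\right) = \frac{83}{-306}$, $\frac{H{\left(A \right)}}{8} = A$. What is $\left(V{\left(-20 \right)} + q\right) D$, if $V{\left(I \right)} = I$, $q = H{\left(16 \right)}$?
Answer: $\frac{14522}{17} \approx 854.24$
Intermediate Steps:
$H{\left(A \right)} = 8 A$
$q = 128$ ($q = 8 \cdot 16 = 128$)
$D = \frac{7261}{918}$ ($D = 8 + \frac{83 \frac{1}{-306}}{3} = 8 + \frac{83 \left(- \frac{1}{306}\right)}{3} = 8 + \frac{1}{3} \left(- \frac{83}{306}\right) = 8 - \frac{83}{918} = \frac{7261}{918} \approx 7.9096$)
$\left(V{\left(-20 \right)} + q\right) D = \left(-20 + 128\right) \frac{7261}{918} = 108 \cdot \frac{7261}{918} = \frac{14522}{17}$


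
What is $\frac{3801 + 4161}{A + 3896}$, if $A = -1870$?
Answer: $\frac{3981}{1013} \approx 3.9299$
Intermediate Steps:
$\frac{3801 + 4161}{A + 3896} = \frac{3801 + 4161}{-1870 + 3896} = \frac{7962}{2026} = 7962 \cdot \frac{1}{2026} = \frac{3981}{1013}$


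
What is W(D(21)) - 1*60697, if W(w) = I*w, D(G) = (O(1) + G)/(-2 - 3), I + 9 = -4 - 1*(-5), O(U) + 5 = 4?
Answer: -60665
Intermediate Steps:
O(U) = -1 (O(U) = -5 + 4 = -1)
I = -8 (I = -9 + (-4 - 1*(-5)) = -9 + (-4 + 5) = -9 + 1 = -8)
D(G) = 1/5 - G/5 (D(G) = (-1 + G)/(-2 - 3) = (-1 + G)/(-5) = (-1 + G)*(-1/5) = 1/5 - G/5)
W(w) = -8*w
W(D(21)) - 1*60697 = -8*(1/5 - 1/5*21) - 1*60697 = -8*(1/5 - 21/5) - 60697 = -8*(-4) - 60697 = 32 - 60697 = -60665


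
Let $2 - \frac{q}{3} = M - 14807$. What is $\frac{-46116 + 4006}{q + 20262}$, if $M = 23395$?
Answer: $\frac{21055}{2748} \approx 7.6619$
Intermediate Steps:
$q = -25758$ ($q = 6 - 3 \left(23395 - 14807\right) = 6 - 25764 = -25758$)
$\frac{-46116 + 4006}{q + 20262} = \frac{-46116 + 4006}{-25758 + 20262} = - \frac{42110}{-5496} = \left(-42110\right) \left(- \frac{1}{5496}\right) = \frac{21055}{2748}$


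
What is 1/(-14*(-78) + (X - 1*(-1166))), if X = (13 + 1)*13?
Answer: 1/2440 ≈ 0.00040984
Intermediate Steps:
X = 182 (X = 14*13 = 182)
1/(-14*(-78) + (X - 1*(-1166))) = 1/(-14*(-78) + (182 - 1*(-1166))) = 1/(1092 + (182 + 1166)) = 1/(1092 + 1348) = 1/2440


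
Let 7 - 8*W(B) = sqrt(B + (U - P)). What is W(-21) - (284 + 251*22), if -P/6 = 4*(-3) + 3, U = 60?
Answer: -46441/8 - I*sqrt(15)/8 ≈ -5805.1 - 0.48412*I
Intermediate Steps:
P = 54 (P = -6*(4*(-3) + 3) = -6*(-12 + 3) = -6*(-9) = 54)
W(B) = 7/8 - sqrt(6 + B)/8 (W(B) = 7/8 - sqrt(B + (60 - 1*54))/8 = 7/8 - sqrt(B + (60 - 54))/8 = 7/8 - sqrt(B + 6)/8 = 7/8 - sqrt(6 + B)/8)
W(-21) - (284 + 251*22) = (7/8 - sqrt(6 - 21)/8) - (284 + 251*22) = (7/8 - I*sqrt(15)/8) - (284 + 5522) = (7/8 - I*sqrt(15)/8) - 1*5806 = (7/8 - I*sqrt(15)/8) - 5806 = -46441/8 - I*sqrt(15)/8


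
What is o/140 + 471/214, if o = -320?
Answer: -127/1498 ≈ -0.084780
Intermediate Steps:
o/140 + 471/214 = -320/140 + 471/214 = -320*1/140 + 471*(1/214) = -16/7 + 471/214 = -127/1498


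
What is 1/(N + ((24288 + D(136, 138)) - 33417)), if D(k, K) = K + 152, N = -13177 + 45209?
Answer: 1/23193 ≈ 4.3116e-5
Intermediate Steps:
N = 32032
D(k, K) = 152 + K
1/(N + ((24288 + D(136, 138)) - 33417)) = 1/(32032 + ((24288 + (152 + 138)) - 33417)) = 1/(32032 + ((24288 + 290) - 33417)) = 1/(32032 + (24578 - 33417)) = 1/(32032 - 8839) = 1/23193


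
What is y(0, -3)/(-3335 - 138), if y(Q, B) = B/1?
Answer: 3/3473 ≈ 0.00086381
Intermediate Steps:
y(Q, B) = B (y(Q, B) = B*1 = B)
y(0, -3)/(-3335 - 138) = -3/(-3335 - 138) = -3/(-3473) = -3*(-1/3473) = 3/3473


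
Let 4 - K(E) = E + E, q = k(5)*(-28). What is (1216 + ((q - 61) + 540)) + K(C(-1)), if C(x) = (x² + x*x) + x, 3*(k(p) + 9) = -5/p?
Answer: 5875/3 ≈ 1958.3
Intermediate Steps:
k(p) = -9 - 5/(3*p) (k(p) = -9 + (-5/p)/3 = -9 - 5/(3*p))
C(x) = x + 2*x² (C(x) = (x² + x²) + x = 2*x² + x = x + 2*x²)
q = 784/3 (q = (-9 - 5/3/5)*(-28) = (-9 - 5/3*⅕)*(-28) = (-9 - ⅓)*(-28) = -28/3*(-28) = 784/3 ≈ 261.33)
K(E) = 4 - 2*E (K(E) = 4 - (E + E) = 4 - 2*E)
(1216 + ((q - 61) + 540)) + K(C(-1)) = (1216 + ((784/3 - 61) + 540)) + (4 - (-2)*(1 + 2*(-1))) = (1216 + (601/3 + 540)) + (4 - (-2)*(1 - 2)) = (1216 + 2221/3) + (4 - (-2)*(-1)) = 5869/3 + (4 - 2*1) = 5869/3 + (4 - 2) = 5869/3 + 2 = 5875/3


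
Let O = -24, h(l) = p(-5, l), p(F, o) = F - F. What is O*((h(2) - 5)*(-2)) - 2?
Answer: -242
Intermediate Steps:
p(F, o) = 0
h(l) = 0
O*((h(2) - 5)*(-2)) - 2 = -24*(0 - 5)*(-2) - 2 = -(-120)*(-2) - 2 = -24*10 - 2 = -240 - 2 = -242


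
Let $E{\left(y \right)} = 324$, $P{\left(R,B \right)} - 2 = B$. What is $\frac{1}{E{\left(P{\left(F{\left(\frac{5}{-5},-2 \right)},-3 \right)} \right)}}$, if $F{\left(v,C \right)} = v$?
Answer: $\frac{1}{324} \approx 0.0030864$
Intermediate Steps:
$P{\left(R,B \right)} = 2 + B$
$\frac{1}{E{\left(P{\left(F{\left(\frac{5}{-5},-2 \right)},-3 \right)} \right)}} = \frac{1}{324}$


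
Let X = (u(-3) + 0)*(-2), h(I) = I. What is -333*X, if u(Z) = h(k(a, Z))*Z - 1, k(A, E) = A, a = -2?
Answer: 3330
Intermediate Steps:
u(Z) = -1 - 2*Z (u(Z) = -2*Z - 1 = -1 - 2*Z)
X = -10 (X = ((-1 - 2*(-3)) + 0)*(-2) = ((-1 + 6) + 0)*(-2) = (5 + 0)*(-2) = 5*(-2) = -10)
-333*X = -333*(-10) = 3330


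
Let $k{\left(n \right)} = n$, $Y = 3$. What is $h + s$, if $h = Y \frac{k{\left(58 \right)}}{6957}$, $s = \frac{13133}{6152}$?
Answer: $\frac{30812243}{14266488} \approx 2.1598$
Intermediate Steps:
$s = \frac{13133}{6152}$ ($s = 13133 \cdot \frac{1}{6152} = \frac{13133}{6152} \approx 2.1348$)
$h = \frac{58}{2319}$ ($h = 3 \cdot \frac{58}{6957} = \frac{58}{2319} \approx 0.025011$)
$h + s = \frac{58}{2319} + \frac{13133}{6152} = \frac{30812243}{14266488}$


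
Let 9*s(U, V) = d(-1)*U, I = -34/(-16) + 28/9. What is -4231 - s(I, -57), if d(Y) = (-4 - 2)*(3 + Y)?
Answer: -228097/54 ≈ -4224.0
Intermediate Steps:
d(Y) = -18 - 6*Y (d(Y) = -6*(3 + Y) = -18 - 6*Y)
I = 377/72 (I = -34*(-1/16) + 28*(⅑) = 17/8 + 28/9 = 377/72 ≈ 5.2361)
s(U, V) = -4*U/3 (s(U, V) = ((-18 - 6*(-1))*U)/9 = ((-18 + 6)*U)/9 = (-12*U)/9 = -4*U/3)
-4231 - s(I, -57) = -4231 - (-4)*377/(3*72) = -4231 - 1*(-377/54) = -4231 + 377/54 = -228097/54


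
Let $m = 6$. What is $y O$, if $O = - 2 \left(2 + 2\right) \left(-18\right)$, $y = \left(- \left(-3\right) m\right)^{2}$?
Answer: $46656$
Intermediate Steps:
$y = 324$ ($y = \left(- \left(-3\right) 6\right)^{2} = \left(\left(-1\right) \left(-18\right)\right)^{2} = 18^{2} = 324$)
$O = 144$ ($O = \left(-2\right) 4 \left(-18\right) = \left(-8\right) \left(-18\right) = 144$)
$y O = 324 \cdot 144 = 46656$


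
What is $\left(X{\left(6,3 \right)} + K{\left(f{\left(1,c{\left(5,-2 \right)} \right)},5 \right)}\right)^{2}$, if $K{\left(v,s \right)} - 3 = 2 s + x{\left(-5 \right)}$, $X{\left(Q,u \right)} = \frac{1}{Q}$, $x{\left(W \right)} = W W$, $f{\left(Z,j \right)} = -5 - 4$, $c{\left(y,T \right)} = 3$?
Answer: $\frac{52441}{36} \approx 1456.7$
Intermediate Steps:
$f{\left(Z,j \right)} = -9$
$x{\left(W \right)} = W^{2}$
$K{\left(v,s \right)} = 28 + 2 s$ ($K{\left(v,s \right)} = 3 + \left(2 s + \left(-5\right)^{2}\right) = 3 + \left(2 s + 25\right) = 3 + \left(25 + 2 s\right) = 28 + 2 s$)
$\left(X{\left(6,3 \right)} + K{\left(f{\left(1,c{\left(5,-2 \right)} \right)},5 \right)}\right)^{2} = \left(\frac{1}{6} + \left(28 + 2 \cdot 5\right)\right)^{2} = \left(\frac{1}{6} + \left(28 + 10\right)\right)^{2} = \left(\frac{1}{6} + 38\right)^{2} = \left(\frac{229}{6}\right)^{2} = \frac{52441}{36}$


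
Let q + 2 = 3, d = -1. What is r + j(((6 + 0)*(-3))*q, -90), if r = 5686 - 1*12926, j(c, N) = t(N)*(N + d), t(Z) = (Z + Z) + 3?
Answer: 8867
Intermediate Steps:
t(Z) = 3 + 2*Z (t(Z) = 2*Z + 3 = 3 + 2*Z)
q = 1 (q = -2 + 3 = 1)
j(c, N) = (-1 + N)*(3 + 2*N) (j(c, N) = (3 + 2*N)*(N - 1) = (3 + 2*N)*(-1 + N) = (-1 + N)*(3 + 2*N))
r = -7240 (r = 5686 - 12926 = -7240)
r + j(((6 + 0)*(-3))*q, -90) = -7240 + (-1 - 90)*(3 + 2*(-90)) = -7240 - 91*(3 - 180) = -7240 - 91*(-177) = -7240 + 16107 = 8867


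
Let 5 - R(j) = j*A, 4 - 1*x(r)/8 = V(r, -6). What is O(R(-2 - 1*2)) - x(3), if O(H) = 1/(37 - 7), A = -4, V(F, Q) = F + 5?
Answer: 961/30 ≈ 32.033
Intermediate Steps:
V(F, Q) = 5 + F
x(r) = -8 - 8*r (x(r) = 32 - 8*(5 + r) = 32 + (-40 - 8*r) = -8 - 8*r)
R(j) = 5 + 4*j (R(j) = 5 - j*(-4) = 5 - (-4)*j = 5 + 4*j)
O(H) = 1/30
O(R(-2 - 1*2)) - x(3) = 1/30 - (-8 - 8*3) = 1/30 - (-8 - 24) = 1/30 - 1*(-32) = 1/30 + 32 = 961/30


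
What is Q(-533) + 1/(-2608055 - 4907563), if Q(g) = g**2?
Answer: 2135104402001/7515618 ≈ 2.8409e+5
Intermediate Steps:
Q(-533) + 1/(-2608055 - 4907563) = (-533)**2 + 1/(-2608055 - 4907563) = 284089 + 1/(-7515618) = 284089 - 1/7515618 = 2135104402001/7515618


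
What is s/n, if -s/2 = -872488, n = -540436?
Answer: -436244/135109 ≈ -3.2288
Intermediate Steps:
s = 1744976 (s = -2*(-872488) = 1744976)
s/n = 1744976/(-540436) = 1744976*(-1/540436) = -436244/135109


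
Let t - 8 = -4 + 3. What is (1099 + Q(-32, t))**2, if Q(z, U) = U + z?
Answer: 1153476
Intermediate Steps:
t = 7 (t = 8 + (-4 + 3) = 8 - 1 = 7)
(1099 + Q(-32, t))**2 = (1099 + (7 - 32))**2 = (1099 - 25)**2 = 1074**2 = 1153476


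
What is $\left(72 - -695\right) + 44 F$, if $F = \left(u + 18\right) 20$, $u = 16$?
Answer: $30687$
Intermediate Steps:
$F = 680$ ($F = \left(16 + 18\right) 20 = 34 \cdot 20 = 680$)
$\left(72 - -695\right) + 44 F = \left(72 - -695\right) + 44 \cdot 680 = \left(72 + 695\right) + 29920 = 767 + 29920 = 30687$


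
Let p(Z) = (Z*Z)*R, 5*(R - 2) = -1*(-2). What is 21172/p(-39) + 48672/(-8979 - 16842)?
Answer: 51251381/13091247 ≈ 3.9149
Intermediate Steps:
R = 12/5 (R = 2 + (-1*(-2))/5 = 2 + (⅕)*2 = 2 + ⅖ = 12/5 ≈ 2.4000)
p(Z) = 12*Z²/5 (p(Z) = (Z*Z)*(12/5) = Z²*(12/5) = 12*Z²/5)
21172/p(-39) + 48672/(-8979 - 16842) = 21172/(((12/5)*(-39)²)) + 48672/(-8979 - 16842) = 21172/(((12/5)*1521)) + 48672/(-25821) = 21172/(18252/5) + 48672*(-1/25821) = 21172*(5/18252) - 5408/2869 = 26465/4563 - 5408/2869 = 51251381/13091247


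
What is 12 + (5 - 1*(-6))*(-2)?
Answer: -10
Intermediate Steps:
12 + (5 - 1*(-6))*(-2) = 12 + (5 + 6)*(-2) = 12 + 11*(-2) = 12 - 22 = -10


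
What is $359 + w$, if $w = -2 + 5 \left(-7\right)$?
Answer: $322$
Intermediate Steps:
$w = -37$ ($w = -2 - 35 = -37$)
$359 + w = 359 - 37 = 322$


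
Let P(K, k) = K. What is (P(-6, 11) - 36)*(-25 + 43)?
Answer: -756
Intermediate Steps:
(P(-6, 11) - 36)*(-25 + 43) = (-6 - 36)*(-25 + 43) = -42*18 = -756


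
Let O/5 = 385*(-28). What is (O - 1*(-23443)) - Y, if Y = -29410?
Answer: -1047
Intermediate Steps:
O = -53900 (O = 5*(385*(-28)) = 5*(-10780) = -53900)
(O - 1*(-23443)) - Y = (-53900 - 1*(-23443)) - 1*(-29410) = (-53900 + 23443) + 29410 = -30457 + 29410 = -1047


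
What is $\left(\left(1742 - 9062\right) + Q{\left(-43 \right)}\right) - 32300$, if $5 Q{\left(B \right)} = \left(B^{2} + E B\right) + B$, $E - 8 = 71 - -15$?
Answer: $- \frac{200336}{5} \approx -40067.0$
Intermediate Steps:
$E = 94$ ($E = 8 + \left(71 - -15\right) = 8 + \left(71 + 15\right) = 8 + 86 = 94$)
$Q{\left(B \right)} = 19 B + \frac{B^{2}}{5}$ ($Q{\left(B \right)} = \frac{\left(B^{2} + 94 B\right) + B}{5} = \frac{B^{2} + 95 B}{5} = 19 B + \frac{B^{2}}{5}$)
$\left(\left(1742 - 9062\right) + Q{\left(-43 \right)}\right) - 32300 = \left(\left(1742 - 9062\right) + \frac{1}{5} \left(-43\right) \left(95 - 43\right)\right) - 32300 = \left(\left(1742 - 9062\right) + \frac{1}{5} \left(-43\right) 52\right) - 32300 = \left(-7320 - \frac{2236}{5}\right) - 32300 = - \frac{38836}{5} - 32300 = - \frac{200336}{5}$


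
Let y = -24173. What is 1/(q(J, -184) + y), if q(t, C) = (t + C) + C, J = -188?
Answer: -1/24729 ≈ -4.0438e-5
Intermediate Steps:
q(t, C) = t + 2*C (q(t, C) = (C + t) + C = t + 2*C)
1/(q(J, -184) + y) = 1/((-188 + 2*(-184)) - 24173) = 1/((-188 - 368) - 24173) = 1/(-556 - 24173) = 1/(-24729) = -1/24729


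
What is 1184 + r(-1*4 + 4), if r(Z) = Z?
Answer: 1184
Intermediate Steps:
1184 + r(-1*4 + 4) = 1184 + (-1*4 + 4) = 1184 + (-4 + 4) = 1184 + 0 = 1184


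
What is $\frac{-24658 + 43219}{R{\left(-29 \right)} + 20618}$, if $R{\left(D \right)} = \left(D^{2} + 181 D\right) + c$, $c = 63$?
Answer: $\frac{18561}{16273} \approx 1.1406$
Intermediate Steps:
$R{\left(D \right)} = 63 + D^{2} + 181 D$ ($R{\left(D \right)} = \left(D^{2} + 181 D\right) + 63 = 63 + D^{2} + 181 D$)
$\frac{-24658 + 43219}{R{\left(-29 \right)} + 20618} = \frac{-24658 + 43219}{\left(63 + \left(-29\right)^{2} + 181 \left(-29\right)\right) + 20618} = \frac{18561}{\left(63 + 841 - 5249\right) + 20618} = \frac{18561}{-4345 + 20618} = \frac{18561}{16273}$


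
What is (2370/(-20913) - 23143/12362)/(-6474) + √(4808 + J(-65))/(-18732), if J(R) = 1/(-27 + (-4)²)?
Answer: 171095833/557900199948 - 17*√2013/206052 ≈ -0.0033950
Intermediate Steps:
J(R) = -1/11 (J(R) = 1/(-27 + 16) = 1/(-11) = -1/11)
(2370/(-20913) - 23143/12362)/(-6474) + √(4808 + J(-65))/(-18732) = (2370/(-20913) - 23143/12362)/(-6474) + √(4808 - 1/11)/(-18732) = (2370*(-1/20913) - 23143*1/12362)*(-1/6474) + √(52887/11)*(-1/18732) = (-790/6971 - 23143/12362)*(-1/6474) + (17*√2013/11)*(-1/18732) = -171095833/86175502*(-1/6474) - 17*√2013/206052 = 171095833/557900199948 - 17*√2013/206052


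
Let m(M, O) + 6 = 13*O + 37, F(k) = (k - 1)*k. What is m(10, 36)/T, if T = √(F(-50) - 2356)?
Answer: 499*√194/194 ≈ 35.826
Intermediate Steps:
F(k) = k*(-1 + k) (F(k) = (-1 + k)*k = k*(-1 + k))
m(M, O) = 31 + 13*O (m(M, O) = -6 + (13*O + 37) = -6 + (37 + 13*O) = 31 + 13*O)
T = √194 (T = √(-50*(-1 - 50) - 2356) = √(-50*(-51) - 2356) = √(2550 - 2356) = √194 ≈ 13.928)
m(10, 36)/T = (31 + 13*36)/(√194) = (31 + 468)*(√194/194) = 499*(√194/194) = 499*√194/194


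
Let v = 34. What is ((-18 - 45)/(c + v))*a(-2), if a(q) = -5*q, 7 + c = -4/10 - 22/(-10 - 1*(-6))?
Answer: -2100/107 ≈ -19.626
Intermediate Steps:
c = -19/10 (c = -7 + (-4/10 - 22/(-10 - 1*(-6))) = -7 + (-4*⅒ - 22/(-10 + 6)) = -7 + (-⅖ - 22/(-4)) = -7 + (-⅖ - 22*(-¼)) = -7 + (-⅖ + 11/2) = -7 + 51/10 = -19/10 ≈ -1.9000)
((-18 - 45)/(c + v))*a(-2) = ((-18 - 45)/(-19/10 + 34))*(-5*(-2)) = -63/321/10*10 = -63*10/321*10 = -210/107*10 = -2100/107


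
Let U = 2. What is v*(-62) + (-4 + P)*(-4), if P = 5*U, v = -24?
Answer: 1464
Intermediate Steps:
P = 10 (P = 5*2 = 10)
v*(-62) + (-4 + P)*(-4) = -24*(-62) + (-4 + 10)*(-4) = 1488 + 6*(-4) = 1488 - 24 = 1464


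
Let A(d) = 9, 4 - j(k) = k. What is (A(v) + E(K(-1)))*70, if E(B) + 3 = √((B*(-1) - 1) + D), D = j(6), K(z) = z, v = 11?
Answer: 420 + 70*I*√2 ≈ 420.0 + 98.995*I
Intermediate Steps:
j(k) = 4 - k
D = -2 (D = 4 - 1*6 = 4 - 6 = -2)
E(B) = -3 + √(-3 - B) (E(B) = -3 + √((B*(-1) - 1) - 2) = -3 + √((-B - 1) - 2) = -3 + √((-1 - B) - 2) = -3 + √(-3 - B))
(A(v) + E(K(-1)))*70 = (9 + (-3 + √(-3 - 1*(-1))))*70 = (9 + (-3 + √(-3 + 1)))*70 = (9 + (-3 + √(-2)))*70 = (9 + (-3 + I*√2))*70 = (6 + I*√2)*70 = 420 + 70*I*√2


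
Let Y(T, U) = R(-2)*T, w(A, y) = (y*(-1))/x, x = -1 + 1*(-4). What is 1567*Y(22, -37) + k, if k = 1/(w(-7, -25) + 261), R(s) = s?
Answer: -17650687/256 ≈ -68948.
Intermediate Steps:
x = -5 (x = -1 - 4 = -5)
w(A, y) = y/5 (w(A, y) = (y*(-1))/(-5) = -y*(-⅕) = y/5)
Y(T, U) = -2*T
k = 1/256 (k = 1/((⅕)*(-25) + 261) = 1/(-5 + 261) = 1/256 ≈ 0.0039063)
1567*Y(22, -37) + k = 1567*(-2*22) + 1/256 = 1567*(-44) + 1/256 = -68948 + 1/256 = -17650687/256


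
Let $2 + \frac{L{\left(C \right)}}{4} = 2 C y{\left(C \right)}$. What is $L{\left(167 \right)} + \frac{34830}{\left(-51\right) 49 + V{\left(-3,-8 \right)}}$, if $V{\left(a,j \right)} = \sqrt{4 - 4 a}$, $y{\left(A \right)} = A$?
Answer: $\frac{111321930}{499} \approx 2.2309 \cdot 10^{5}$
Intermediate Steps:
$L{\left(C \right)} = -8 + 8 C^{2}$ ($L{\left(C \right)} = -8 + 4 \cdot 2 C C = -8 + 4 \cdot 2 C^{2} = -8 + 8 C^{2}$)
$L{\left(167 \right)} + \frac{34830}{\left(-51\right) 49 + V{\left(-3,-8 \right)}} = \left(-8 + 8 \cdot 167^{2}\right) + \frac{34830}{\left(-51\right) 49 + 2 \sqrt{1 - -3}} = \left(-8 + 8 \cdot 27889\right) + \frac{34830}{-2499 + 2 \sqrt{1 + 3}} = \left(-8 + 223112\right) + \frac{34830}{-2499 + 2 \sqrt{4}} = 223104 + \frac{34830}{-2499 + 2 \cdot 2} = 223104 + \frac{34830}{-2499 + 4} = 223104 + \frac{34830}{-2495} = 223104 + 34830 \left(- \frac{1}{2495}\right) = 223104 - \frac{6966}{499} = \frac{111321930}{499}$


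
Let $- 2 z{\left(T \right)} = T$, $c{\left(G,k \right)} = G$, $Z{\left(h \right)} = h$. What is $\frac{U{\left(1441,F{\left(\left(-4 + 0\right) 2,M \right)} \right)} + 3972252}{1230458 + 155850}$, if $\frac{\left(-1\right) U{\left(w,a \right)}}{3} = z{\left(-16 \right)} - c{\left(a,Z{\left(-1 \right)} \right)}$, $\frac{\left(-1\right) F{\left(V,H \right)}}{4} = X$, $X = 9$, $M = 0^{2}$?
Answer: $\frac{993030}{346577} \approx 2.8652$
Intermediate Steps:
$M = 0$
$F{\left(V,H \right)} = -36$ ($F{\left(V,H \right)} = \left(-4\right) 9 = -36$)
$z{\left(T \right)} = - \frac{T}{2}$
$U{\left(w,a \right)} = -24 + 3 a$ ($U{\left(w,a \right)} = - 3 \left(\left(- \frac{1}{2}\right) \left(-16\right) - a\right) = - 3 \left(8 - a\right) = -24 + 3 a$)
$\frac{U{\left(1441,F{\left(\left(-4 + 0\right) 2,M \right)} \right)} + 3972252}{1230458 + 155850} = \frac{\left(-24 + 3 \left(-36\right)\right) + 3972252}{1230458 + 155850} = \frac{\left(-24 - 108\right) + 3972252}{1386308} = \left(-132 + 3972252\right) \frac{1}{1386308} = 3972120 \cdot \frac{1}{1386308} = \frac{993030}{346577}$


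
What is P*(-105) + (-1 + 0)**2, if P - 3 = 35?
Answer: -3989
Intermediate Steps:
P = 38 (P = 3 + 35 = 38)
P*(-105) + (-1 + 0)**2 = 38*(-105) + (-1 + 0)**2 = -3990 + (-1)**2 = -3990 + 1 = -3989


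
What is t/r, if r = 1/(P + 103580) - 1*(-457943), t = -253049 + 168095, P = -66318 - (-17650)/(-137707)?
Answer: -145305904497712/783268849345473 ≈ -0.18551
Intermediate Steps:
P = -9132470476/137707 (P = -66318 - (-17650)*(-1)/137707 = -66318 - 1*17650/137707 = -66318 - 17650/137707 = -9132470476/137707 ≈ -66318.)
t = -84954
r = 2349806548036419/5131220584 (r = 1/(-9132470476/137707 + 103580) - 1*(-457943) = 1/(5131220584/137707) + 457943 = 137707/5131220584 + 457943 = 2349806548036419/5131220584 ≈ 4.5794e+5)
t/r = -84954/2349806548036419/5131220584 = -84954*5131220584/2349806548036419 = -145305904497712/783268849345473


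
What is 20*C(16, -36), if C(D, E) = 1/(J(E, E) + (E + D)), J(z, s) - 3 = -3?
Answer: -1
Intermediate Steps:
J(z, s) = 0 (J(z, s) = 3 - 3 = 0)
C(D, E) = 1/(D + E) (C(D, E) = 1/(0 + (E + D)) = 1/(0 + (D + E)) = 1/(D + E))
20*C(16, -36) = 20/(16 - 36) = 20/(-20) = 20*(-1/20) = -1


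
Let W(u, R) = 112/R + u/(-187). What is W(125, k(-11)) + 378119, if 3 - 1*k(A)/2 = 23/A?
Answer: 70710185/187 ≈ 3.7813e+5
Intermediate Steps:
k(A) = 6 - 46/A
W(u, R) = 112/R - u/187 (W(u, R) = 112/R + u*(-1/187) = 112/R - u/187)
W(125, k(-11)) + 378119 = (112/(6 - 46/(-11)) - 1/187*125) + 378119 = (112/(6 - 46*(-1/11)) - 125/187) + 378119 = (112/(6 + 46/11) - 125/187) + 378119 = (112/(112/11) - 125/187) + 378119 = (112*(11/112) - 125/187) + 378119 = (11 - 125/187) + 378119 = 1932/187 + 378119 = 70710185/187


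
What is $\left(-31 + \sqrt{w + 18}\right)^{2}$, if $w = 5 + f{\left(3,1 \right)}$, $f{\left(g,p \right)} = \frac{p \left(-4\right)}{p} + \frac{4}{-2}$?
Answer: $\left(31 - \sqrt{17}\right)^{2} \approx 722.37$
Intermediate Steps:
$f{\left(g,p \right)} = -6$ ($f{\left(g,p \right)} = \frac{\left(-4\right) p}{p} + 4 \left(- \frac{1}{2}\right) = -4 - 2 = -6$)
$w = -1$ ($w = 5 - 6 = -1$)
$\left(-31 + \sqrt{w + 18}\right)^{2} = \left(-31 + \sqrt{-1 + 18}\right)^{2} = \left(-31 + \sqrt{17}\right)^{2}$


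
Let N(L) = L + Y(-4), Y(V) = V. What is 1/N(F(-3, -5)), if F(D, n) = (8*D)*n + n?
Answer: 1/111 ≈ 0.0090090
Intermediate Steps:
F(D, n) = n + 8*D*n (F(D, n) = 8*D*n + n = n + 8*D*n)
N(L) = -4 + L (N(L) = L - 4 = -4 + L)
1/N(F(-3, -5)) = 1/(-4 - 5*(1 + 8*(-3))) = 1/(-4 - 5*(1 - 24)) = 1/(-4 - 5*(-23)) = 1/(-4 + 115) = 1/111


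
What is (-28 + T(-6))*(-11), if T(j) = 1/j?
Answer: 1859/6 ≈ 309.83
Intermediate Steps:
T(j) = 1/j
(-28 + T(-6))*(-11) = (-28 + 1/(-6))*(-11) = (-28 - 1/6)*(-11) = -169/6*(-11) = 1859/6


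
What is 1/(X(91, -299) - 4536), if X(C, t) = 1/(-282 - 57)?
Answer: -339/1537705 ≈ -0.00022046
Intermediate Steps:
X(C, t) = -1/339 (X(C, t) = 1/(-339) = -1/339)
1/(X(91, -299) - 4536) = 1/(-1/339 - 4536) = 1/(-1537705/339) = -339/1537705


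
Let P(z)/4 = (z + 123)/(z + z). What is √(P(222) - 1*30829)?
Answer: I*√42200646/37 ≈ 175.57*I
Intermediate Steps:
P(z) = 2*(123 + z)/z (P(z) = 4*((z + 123)/(z + z)) = 4*((123 + z)/((2*z))) = 4*((123 + z)*(1/(2*z))) = 4*((123 + z)/(2*z)) = 2*(123 + z)/z)
√(P(222) - 1*30829) = √((2 + 246/222) - 1*30829) = √((2 + 246*(1/222)) - 30829) = √((2 + 41/37) - 30829) = √(115/37 - 30829) = √(-1140558/37) = I*√42200646/37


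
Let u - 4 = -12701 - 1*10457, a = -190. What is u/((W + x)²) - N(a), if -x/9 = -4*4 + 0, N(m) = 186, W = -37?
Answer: -2152668/11449 ≈ -188.02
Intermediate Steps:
u = -23154 (u = 4 + (-12701 - 1*10457) = 4 + (-12701 - 10457) = 4 - 23158 = -23154)
x = 144 (x = -9*(-4*4 + 0) = -9*(-16 + 0) = -9*(-16) = 144)
u/((W + x)²) - N(a) = -23154/(-37 + 144)² - 1*186 = -23154/(107²) - 186 = -23154/11449 - 186 = -2152668/11449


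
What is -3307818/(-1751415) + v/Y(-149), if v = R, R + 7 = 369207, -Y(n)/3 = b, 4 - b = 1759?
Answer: 3405323486/47288205 ≈ 72.012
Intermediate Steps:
b = -1755 (b = 4 - 1*1759 = 4 - 1759 = -1755)
Y(n) = 5265 (Y(n) = -3*(-1755) = 5265)
R = 369200 (R = -7 + 369207 = 369200)
v = 369200
-3307818/(-1751415) + v/Y(-149) = -3307818/(-1751415) + 369200/5265 = -3307818*(-1/1751415) + 369200*(1/5265) = 1102606/583805 + 5680/81 = 3405323486/47288205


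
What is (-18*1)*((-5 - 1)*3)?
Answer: 324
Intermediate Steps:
(-18*1)*((-5 - 1)*3) = -(-108)*3 = -18*(-18) = 324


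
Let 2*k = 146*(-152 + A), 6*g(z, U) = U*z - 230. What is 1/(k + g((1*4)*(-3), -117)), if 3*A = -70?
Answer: -3/37811 ≈ -7.9342e-5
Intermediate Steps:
A = -70/3 (A = (⅓)*(-70) = -70/3 ≈ -23.333)
g(z, U) = -115/3 + U*z/6 (g(z, U) = (U*z - 230)/6 = (-230 + U*z)/6 = -115/3 + U*z/6)
k = -38398/3 (k = (146*(-152 - 70/3))/2 = (146*(-526/3))/2 = (½)*(-76796/3) = -38398/3 ≈ -12799.)
1/(k + g((1*4)*(-3), -117)) = 1/(-38398/3 + (-115/3 + (⅙)*(-117)*((1*4)*(-3)))) = 1/(-38398/3 + (-115/3 + (⅙)*(-117)*(4*(-3)))) = 1/(-38398/3 + (-115/3 + (⅙)*(-117)*(-12))) = 1/(-38398/3 + (-115/3 + 234)) = 1/(-38398/3 + 587/3) = 1/(-37811/3) = -3/37811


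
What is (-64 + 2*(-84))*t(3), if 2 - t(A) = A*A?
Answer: 1624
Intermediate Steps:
t(A) = 2 - A² (t(A) = 2 - A*A = 2 - A²)
(-64 + 2*(-84))*t(3) = (-64 + 2*(-84))*(2 - 1*3²) = (-64 - 168)*(2 - 1*9) = -232*(2 - 9) = -232*(-7) = 1624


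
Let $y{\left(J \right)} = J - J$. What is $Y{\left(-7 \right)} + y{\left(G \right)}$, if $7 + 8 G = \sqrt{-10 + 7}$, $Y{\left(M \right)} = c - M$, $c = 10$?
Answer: $17$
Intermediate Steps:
$Y{\left(M \right)} = 10 - M$
$G = - \frac{7}{8} + \frac{i \sqrt{3}}{8}$ ($G = - \frac{7}{8} + \frac{\sqrt{-10 + 7}}{8} = - \frac{7}{8} + \frac{\sqrt{-3}}{8} = - \frac{7}{8} + \frac{i \sqrt{3}}{8} \approx -0.875 + 0.21651 i$)
$y{\left(J \right)} = 0$
$Y{\left(-7 \right)} + y{\left(G \right)} = \left(10 - -7\right) + 0 = \left(10 + 7\right) + 0 = 17 + 0 = 17$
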